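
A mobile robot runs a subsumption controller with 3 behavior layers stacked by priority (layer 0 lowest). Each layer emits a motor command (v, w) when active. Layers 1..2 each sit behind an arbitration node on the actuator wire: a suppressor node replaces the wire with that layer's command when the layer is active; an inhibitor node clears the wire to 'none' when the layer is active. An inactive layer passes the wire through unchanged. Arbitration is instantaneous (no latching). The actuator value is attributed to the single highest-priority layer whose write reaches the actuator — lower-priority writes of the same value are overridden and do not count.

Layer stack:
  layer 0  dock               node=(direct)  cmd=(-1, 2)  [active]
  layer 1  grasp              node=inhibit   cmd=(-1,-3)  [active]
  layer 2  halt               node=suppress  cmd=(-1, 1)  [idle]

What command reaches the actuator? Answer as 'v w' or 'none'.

none

[0] dock on; wire := (-1, 2)
[1] grasp on (inhibit); wire := none
[2] halt off; pass none
output none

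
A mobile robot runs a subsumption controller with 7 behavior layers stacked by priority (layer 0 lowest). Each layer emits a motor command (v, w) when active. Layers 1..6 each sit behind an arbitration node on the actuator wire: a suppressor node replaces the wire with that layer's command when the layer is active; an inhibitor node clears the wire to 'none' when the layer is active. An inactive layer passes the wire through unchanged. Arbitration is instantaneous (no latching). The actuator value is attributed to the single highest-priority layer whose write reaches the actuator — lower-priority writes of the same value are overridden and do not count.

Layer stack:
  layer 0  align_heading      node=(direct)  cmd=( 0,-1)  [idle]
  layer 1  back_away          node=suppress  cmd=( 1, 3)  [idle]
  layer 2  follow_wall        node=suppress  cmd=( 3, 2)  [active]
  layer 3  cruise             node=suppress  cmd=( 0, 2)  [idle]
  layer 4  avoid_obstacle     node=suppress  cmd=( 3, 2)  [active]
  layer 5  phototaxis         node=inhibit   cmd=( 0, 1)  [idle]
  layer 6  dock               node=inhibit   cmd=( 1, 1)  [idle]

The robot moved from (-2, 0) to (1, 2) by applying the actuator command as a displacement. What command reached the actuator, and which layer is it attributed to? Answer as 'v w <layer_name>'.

3 2 avoid_obstacle

displacement = (1, 2) − (-2, 0) = (3, 2)
L0 align_heading: idle → wire = none
L1 back_away: idle → wire stays none
L2 follow_wall: active, suppressor → wire = (3, 2)
L3 cruise: idle → wire stays (3, 2)
L4 avoid_obstacle: active, suppressor → wire = (3, 2)
L5 phototaxis: idle → wire stays (3, 2)
L6 dock: idle → wire stays (3, 2)
actuator = (3, 2) — from layer 4 (avoid_obstacle)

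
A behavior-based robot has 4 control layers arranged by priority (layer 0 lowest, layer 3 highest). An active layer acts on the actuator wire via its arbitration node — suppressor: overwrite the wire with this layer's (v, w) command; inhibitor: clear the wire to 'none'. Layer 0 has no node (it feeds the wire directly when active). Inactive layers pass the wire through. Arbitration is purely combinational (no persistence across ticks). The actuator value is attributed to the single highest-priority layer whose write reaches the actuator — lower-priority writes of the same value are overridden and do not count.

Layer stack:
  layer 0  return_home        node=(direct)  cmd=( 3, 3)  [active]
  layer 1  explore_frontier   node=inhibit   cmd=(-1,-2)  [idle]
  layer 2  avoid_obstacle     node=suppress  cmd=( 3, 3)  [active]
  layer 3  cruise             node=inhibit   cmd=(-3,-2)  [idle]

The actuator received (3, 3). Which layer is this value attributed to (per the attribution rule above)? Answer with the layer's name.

avoid_obstacle

[0] return_home on; wire := (3, 3)
[1] explore_frontier off; pass (3, 3)
[2] avoid_obstacle on (suppress); wire := (3, 3)
[3] cruise off; pass (3, 3)
output (3, 3)
last writer: layer 2 = avoid_obstacle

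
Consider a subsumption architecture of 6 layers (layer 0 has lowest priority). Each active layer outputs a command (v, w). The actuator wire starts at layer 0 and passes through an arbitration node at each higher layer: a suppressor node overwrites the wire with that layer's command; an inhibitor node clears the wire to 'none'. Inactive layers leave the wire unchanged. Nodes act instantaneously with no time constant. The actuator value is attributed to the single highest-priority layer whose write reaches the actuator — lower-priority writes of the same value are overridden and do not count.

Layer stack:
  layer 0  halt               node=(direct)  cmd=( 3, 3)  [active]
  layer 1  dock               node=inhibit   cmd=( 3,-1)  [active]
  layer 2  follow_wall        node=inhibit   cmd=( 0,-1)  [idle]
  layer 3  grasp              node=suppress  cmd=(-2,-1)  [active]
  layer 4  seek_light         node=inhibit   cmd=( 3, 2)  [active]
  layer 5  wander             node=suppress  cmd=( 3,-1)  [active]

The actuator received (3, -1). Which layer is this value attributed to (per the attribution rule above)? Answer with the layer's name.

wander

L0 halt: active, feeds wire = (3, 3)
L1 dock: active, inhibitor → wire = none
L2 follow_wall: idle → wire stays none
L3 grasp: active, suppressor → wire = (-2, -1)
L4 seek_light: active, inhibitor → wire = none
L5 wander: active, suppressor → wire = (3, -1)
actuator = (3, -1)
last writer: layer 5 = wander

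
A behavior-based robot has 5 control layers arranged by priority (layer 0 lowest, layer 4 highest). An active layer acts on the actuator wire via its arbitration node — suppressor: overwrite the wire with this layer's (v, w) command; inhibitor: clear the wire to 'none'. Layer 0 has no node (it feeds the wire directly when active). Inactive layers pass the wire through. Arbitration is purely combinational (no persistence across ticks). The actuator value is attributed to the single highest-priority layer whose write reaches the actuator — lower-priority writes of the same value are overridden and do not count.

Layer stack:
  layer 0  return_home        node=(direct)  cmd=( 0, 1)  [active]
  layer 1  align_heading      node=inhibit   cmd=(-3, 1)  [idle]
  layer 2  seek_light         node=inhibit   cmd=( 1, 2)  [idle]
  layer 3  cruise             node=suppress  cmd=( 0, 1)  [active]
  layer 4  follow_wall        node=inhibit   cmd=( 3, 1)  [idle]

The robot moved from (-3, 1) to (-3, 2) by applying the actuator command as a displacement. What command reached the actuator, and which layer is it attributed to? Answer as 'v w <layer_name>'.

displacement = (-3, 2) − (-3, 1) = (0, 1)
L0 return_home: active, feeds wire = (0, 1)
L1 align_heading: idle → wire stays (0, 1)
L2 seek_light: idle → wire stays (0, 1)
L3 cruise: active, suppressor → wire = (0, 1)
L4 follow_wall: idle → wire stays (0, 1)
actuator = (0, 1) — from layer 3 (cruise)

0 1 cruise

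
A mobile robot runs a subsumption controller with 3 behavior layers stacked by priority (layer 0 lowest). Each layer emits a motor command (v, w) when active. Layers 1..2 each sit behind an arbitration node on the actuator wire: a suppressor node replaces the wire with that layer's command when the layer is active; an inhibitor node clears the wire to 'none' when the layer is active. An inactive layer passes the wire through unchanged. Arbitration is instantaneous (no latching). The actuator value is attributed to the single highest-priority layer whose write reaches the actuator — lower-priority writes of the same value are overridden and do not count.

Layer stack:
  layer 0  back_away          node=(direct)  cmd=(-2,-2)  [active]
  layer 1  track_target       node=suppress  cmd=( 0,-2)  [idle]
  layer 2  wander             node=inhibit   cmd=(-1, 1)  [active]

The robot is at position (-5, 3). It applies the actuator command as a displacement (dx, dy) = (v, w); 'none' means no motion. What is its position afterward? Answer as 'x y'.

-5 3

L0 back_away: active, feeds wire = (-2, -2)
L1 track_target: idle → wire stays (-2, -2)
L2 wander: active, inhibitor → wire = none
actuator = none
position: (-5, 3) + none = (-5, 3)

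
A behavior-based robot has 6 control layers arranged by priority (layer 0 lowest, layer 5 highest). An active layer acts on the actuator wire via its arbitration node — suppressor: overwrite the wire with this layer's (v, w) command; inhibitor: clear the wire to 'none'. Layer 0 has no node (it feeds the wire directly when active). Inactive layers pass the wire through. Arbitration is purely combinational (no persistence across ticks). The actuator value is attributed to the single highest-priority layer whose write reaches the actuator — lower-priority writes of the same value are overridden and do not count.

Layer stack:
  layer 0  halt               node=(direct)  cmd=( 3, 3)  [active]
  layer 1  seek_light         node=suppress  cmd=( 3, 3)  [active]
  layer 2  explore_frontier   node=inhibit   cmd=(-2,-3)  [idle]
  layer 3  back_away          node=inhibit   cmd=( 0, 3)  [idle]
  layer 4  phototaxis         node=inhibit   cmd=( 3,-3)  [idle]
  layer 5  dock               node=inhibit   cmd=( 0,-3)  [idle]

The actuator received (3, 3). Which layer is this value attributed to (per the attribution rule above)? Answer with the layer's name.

seek_light

L0 halt: active, feeds wire = (3, 3)
L1 seek_light: active, suppressor → wire = (3, 3)
L2 explore_frontier: idle → wire stays (3, 3)
L3 back_away: idle → wire stays (3, 3)
L4 phototaxis: idle → wire stays (3, 3)
L5 dock: idle → wire stays (3, 3)
actuator = (3, 3)
last writer: layer 1 = seek_light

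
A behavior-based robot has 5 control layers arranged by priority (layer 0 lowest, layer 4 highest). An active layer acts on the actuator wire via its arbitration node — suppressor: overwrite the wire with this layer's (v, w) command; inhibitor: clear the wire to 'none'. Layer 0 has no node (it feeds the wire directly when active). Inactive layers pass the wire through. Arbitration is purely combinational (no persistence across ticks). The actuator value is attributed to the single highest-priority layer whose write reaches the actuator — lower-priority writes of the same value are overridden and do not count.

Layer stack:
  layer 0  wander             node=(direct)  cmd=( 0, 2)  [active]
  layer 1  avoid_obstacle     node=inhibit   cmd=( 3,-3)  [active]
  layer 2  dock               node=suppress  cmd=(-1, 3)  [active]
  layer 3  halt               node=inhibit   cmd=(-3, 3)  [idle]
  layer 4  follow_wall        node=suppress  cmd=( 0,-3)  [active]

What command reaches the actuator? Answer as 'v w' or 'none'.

0 -3

[0] wander on; wire := (0, 2)
[1] avoid_obstacle on (inhibit); wire := none
[2] dock on (suppress); wire := (-1, 3)
[3] halt off; pass (-1, 3)
[4] follow_wall on (suppress); wire := (0, -3)
output (0, -3)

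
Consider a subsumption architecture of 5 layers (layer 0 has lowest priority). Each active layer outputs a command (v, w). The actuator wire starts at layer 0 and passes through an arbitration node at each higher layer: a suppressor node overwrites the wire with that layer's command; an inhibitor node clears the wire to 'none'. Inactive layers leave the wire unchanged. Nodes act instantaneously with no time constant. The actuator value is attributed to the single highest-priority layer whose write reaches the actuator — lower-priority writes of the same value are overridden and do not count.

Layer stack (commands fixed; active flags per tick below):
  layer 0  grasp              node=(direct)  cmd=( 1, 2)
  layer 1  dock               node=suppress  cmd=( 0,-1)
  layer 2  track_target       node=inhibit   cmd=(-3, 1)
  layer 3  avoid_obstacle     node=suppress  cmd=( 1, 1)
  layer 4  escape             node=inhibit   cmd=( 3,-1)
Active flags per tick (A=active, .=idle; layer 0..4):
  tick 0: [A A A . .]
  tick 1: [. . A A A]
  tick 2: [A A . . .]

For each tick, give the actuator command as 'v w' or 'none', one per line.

none
none
0 -1

tick 0:
  layer 0 (grasp) active — direct: (1, 2)
  layer 1 (dock) active — suppresses: (0, -1)
  layer 2 (track_target) active — inhibits: none
  layer 3 (avoid_obstacle) idle — unchanged: none
  layer 4 (escape) idle — unchanged: none
  → actuator none
tick 1:
  layer 0 (grasp) idle — none
  layer 1 (dock) idle — unchanged: none
  layer 2 (track_target) active — inhibits: none
  layer 3 (avoid_obstacle) active — suppresses: (1, 1)
  layer 4 (escape) active — inhibits: none
  → actuator none
tick 2:
  layer 0 (grasp) active — direct: (1, 2)
  layer 1 (dock) active — suppresses: (0, -1)
  layer 2 (track_target) idle — unchanged: (0, -1)
  layer 3 (avoid_obstacle) idle — unchanged: (0, -1)
  layer 4 (escape) idle — unchanged: (0, -1)
  → actuator (0, -1)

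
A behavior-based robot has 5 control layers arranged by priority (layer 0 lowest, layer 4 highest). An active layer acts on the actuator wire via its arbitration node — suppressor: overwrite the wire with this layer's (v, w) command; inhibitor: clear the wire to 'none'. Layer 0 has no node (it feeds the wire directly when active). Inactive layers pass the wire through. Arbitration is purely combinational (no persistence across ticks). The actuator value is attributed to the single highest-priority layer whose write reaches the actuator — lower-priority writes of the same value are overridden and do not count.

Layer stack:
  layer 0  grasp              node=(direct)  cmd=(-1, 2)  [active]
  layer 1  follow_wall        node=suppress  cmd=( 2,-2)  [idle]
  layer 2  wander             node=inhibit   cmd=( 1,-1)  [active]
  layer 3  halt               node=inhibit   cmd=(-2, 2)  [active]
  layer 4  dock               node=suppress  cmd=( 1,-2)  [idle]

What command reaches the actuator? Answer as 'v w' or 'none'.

none

L0 grasp: active, feeds wire = (-1, 2)
L1 follow_wall: idle → wire stays (-1, 2)
L2 wander: active, inhibitor → wire = none
L3 halt: active, inhibitor → wire = none
L4 dock: idle → wire stays none
actuator = none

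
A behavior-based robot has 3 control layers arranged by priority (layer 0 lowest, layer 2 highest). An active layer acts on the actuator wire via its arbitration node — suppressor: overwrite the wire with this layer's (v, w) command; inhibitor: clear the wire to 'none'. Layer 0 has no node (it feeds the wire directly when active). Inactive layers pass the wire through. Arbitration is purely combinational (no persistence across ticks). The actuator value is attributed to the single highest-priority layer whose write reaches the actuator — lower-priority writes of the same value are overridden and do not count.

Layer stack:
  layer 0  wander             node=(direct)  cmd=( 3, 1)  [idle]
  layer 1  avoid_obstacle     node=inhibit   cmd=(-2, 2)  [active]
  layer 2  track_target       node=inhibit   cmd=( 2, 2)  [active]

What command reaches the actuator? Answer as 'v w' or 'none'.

none

[0] wander off; wire := none
[1] avoid_obstacle on (inhibit); wire := none
[2] track_target on (inhibit); wire := none
output none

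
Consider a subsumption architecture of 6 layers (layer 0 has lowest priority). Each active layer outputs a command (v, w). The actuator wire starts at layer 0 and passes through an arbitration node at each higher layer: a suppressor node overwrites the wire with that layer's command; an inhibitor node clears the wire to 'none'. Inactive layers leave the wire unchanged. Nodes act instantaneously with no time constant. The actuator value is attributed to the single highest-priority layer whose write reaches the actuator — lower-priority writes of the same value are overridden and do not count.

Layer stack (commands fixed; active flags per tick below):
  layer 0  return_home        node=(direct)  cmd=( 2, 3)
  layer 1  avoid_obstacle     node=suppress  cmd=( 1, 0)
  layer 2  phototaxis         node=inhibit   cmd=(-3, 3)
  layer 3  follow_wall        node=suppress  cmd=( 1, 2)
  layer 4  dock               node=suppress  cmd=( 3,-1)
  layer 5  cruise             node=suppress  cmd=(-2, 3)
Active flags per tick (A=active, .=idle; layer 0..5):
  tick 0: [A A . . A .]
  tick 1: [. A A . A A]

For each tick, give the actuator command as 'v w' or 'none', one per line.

3 -1
-2 3

tick 0:
  [0] return_home on; wire := (2, 3)
  [1] avoid_obstacle on (suppress); wire := (1, 0)
  [2] phototaxis off; pass (1, 0)
  [3] follow_wall off; pass (1, 0)
  [4] dock on (suppress); wire := (3, -1)
  [5] cruise off; pass (3, -1)
  output (3, -1)
tick 1:
  [0] return_home off; wire := none
  [1] avoid_obstacle on (suppress); wire := (1, 0)
  [2] phototaxis on (inhibit); wire := none
  [3] follow_wall off; pass none
  [4] dock on (suppress); wire := (3, -1)
  [5] cruise on (suppress); wire := (-2, 3)
  output (-2, 3)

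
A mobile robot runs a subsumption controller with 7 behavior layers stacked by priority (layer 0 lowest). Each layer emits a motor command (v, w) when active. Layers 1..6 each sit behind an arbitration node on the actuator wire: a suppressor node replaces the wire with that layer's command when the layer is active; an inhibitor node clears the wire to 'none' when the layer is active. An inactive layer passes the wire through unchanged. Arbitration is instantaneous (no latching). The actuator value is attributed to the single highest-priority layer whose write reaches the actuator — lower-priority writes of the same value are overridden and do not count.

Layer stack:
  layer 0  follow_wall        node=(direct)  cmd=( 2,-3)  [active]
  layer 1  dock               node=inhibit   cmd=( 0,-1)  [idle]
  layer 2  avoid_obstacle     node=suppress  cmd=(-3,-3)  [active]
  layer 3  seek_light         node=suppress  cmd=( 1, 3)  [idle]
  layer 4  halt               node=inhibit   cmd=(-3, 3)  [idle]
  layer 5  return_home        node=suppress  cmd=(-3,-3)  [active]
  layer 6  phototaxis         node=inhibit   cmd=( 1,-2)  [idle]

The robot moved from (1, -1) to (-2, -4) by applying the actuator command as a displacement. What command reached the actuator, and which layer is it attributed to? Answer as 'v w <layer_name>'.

-3 -3 return_home

displacement = (-2, -4) − (1, -1) = (-3, -3)
L0 follow_wall: active, feeds wire = (2, -3)
L1 dock: idle → wire stays (2, -3)
L2 avoid_obstacle: active, suppressor → wire = (-3, -3)
L3 seek_light: idle → wire stays (-3, -3)
L4 halt: idle → wire stays (-3, -3)
L5 return_home: active, suppressor → wire = (-3, -3)
L6 phototaxis: idle → wire stays (-3, -3)
actuator = (-3, -3) — from layer 5 (return_home)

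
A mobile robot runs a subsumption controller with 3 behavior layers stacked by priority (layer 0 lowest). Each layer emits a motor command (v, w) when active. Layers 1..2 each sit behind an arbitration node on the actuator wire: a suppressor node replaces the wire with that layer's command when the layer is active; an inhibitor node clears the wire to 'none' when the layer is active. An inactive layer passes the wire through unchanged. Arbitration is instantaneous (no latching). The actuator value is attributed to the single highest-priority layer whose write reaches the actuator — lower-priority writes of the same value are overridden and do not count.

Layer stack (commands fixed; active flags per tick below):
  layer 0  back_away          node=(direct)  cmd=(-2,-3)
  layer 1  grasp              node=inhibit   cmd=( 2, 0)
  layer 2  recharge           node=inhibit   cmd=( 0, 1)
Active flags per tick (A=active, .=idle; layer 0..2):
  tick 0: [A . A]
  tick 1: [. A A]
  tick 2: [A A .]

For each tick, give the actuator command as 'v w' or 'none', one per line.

tick 0:
  [0] back_away on; wire := (-2, -3)
  [1] grasp off; pass (-2, -3)
  [2] recharge on (inhibit); wire := none
  output none
tick 1:
  [0] back_away off; wire := none
  [1] grasp on (inhibit); wire := none
  [2] recharge on (inhibit); wire := none
  output none
tick 2:
  [0] back_away on; wire := (-2, -3)
  [1] grasp on (inhibit); wire := none
  [2] recharge off; pass none
  output none

none
none
none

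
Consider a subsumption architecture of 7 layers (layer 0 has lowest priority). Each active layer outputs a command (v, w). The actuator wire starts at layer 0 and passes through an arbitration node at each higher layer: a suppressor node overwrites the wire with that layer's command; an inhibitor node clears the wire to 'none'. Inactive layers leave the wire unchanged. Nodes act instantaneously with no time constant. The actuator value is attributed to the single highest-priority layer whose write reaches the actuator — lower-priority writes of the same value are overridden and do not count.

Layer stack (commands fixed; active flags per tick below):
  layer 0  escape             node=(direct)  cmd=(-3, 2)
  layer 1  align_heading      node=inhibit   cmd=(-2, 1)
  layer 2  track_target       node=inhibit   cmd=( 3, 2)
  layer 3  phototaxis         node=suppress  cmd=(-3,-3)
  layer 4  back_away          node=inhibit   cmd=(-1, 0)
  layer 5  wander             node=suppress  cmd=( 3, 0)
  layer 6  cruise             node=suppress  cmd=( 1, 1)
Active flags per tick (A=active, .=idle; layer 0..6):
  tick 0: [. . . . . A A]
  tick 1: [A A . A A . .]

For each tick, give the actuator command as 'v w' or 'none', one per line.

tick 0:
  [0] escape off; wire := none
  [1] align_heading off; pass none
  [2] track_target off; pass none
  [3] phototaxis off; pass none
  [4] back_away off; pass none
  [5] wander on (suppress); wire := (3, 0)
  [6] cruise on (suppress); wire := (1, 1)
  output (1, 1)
tick 1:
  [0] escape on; wire := (-3, 2)
  [1] align_heading on (inhibit); wire := none
  [2] track_target off; pass none
  [3] phototaxis on (suppress); wire := (-3, -3)
  [4] back_away on (inhibit); wire := none
  [5] wander off; pass none
  [6] cruise off; pass none
  output none

1 1
none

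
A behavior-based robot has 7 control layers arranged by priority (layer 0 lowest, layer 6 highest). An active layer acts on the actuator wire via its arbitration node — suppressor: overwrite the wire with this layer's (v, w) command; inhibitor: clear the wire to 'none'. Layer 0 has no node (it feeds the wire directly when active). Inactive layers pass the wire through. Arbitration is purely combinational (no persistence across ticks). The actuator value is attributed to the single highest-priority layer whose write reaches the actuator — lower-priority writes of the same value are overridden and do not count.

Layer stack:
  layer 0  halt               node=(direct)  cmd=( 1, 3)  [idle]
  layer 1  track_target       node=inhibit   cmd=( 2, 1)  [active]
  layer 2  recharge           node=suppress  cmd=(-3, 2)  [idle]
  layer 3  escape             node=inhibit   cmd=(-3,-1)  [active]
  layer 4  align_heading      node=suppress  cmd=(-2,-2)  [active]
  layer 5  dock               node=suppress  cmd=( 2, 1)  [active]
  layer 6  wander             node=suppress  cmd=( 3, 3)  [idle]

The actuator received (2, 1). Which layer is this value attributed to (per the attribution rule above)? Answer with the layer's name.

layer 0 (halt) idle — none
layer 1 (track_target) active — inhibits: none
layer 2 (recharge) idle — unchanged: none
layer 3 (escape) active — inhibits: none
layer 4 (align_heading) active — suppresses: (-2, -2)
layer 5 (dock) active — suppresses: (2, 1)
layer 6 (wander) idle — unchanged: (2, 1)
→ actuator (2, 1)
last writer: layer 5 = dock

dock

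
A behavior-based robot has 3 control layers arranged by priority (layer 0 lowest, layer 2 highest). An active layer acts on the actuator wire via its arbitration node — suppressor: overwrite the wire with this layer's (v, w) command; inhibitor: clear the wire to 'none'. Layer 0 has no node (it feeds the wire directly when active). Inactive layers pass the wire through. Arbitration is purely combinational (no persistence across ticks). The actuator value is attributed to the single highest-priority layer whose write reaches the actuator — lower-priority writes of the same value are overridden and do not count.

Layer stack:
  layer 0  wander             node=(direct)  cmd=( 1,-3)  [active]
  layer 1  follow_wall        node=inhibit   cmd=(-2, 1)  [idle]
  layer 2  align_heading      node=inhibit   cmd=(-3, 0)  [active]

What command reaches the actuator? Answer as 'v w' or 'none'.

none

[0] wander on; wire := (1, -3)
[1] follow_wall off; pass (1, -3)
[2] align_heading on (inhibit); wire := none
output none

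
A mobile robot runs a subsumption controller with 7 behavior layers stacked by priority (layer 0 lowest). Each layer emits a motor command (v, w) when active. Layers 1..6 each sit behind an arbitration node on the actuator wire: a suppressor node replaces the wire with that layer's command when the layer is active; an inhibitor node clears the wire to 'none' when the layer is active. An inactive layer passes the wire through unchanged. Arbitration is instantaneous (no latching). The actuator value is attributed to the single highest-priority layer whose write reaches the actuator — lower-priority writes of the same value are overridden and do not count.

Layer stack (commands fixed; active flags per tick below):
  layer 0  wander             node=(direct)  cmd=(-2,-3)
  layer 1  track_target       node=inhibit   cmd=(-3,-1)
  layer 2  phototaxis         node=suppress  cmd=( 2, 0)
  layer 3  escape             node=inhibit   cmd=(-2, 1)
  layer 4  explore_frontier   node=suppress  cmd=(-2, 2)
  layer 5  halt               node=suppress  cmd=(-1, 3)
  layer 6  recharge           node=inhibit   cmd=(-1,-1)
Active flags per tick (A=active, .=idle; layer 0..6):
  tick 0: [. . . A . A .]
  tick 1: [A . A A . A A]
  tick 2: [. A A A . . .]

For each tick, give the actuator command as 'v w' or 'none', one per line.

-1 3
none
none

tick 0:
  layer 0 (wander) idle — none
  layer 1 (track_target) idle — unchanged: none
  layer 2 (phototaxis) idle — unchanged: none
  layer 3 (escape) active — inhibits: none
  layer 4 (explore_frontier) idle — unchanged: none
  layer 5 (halt) active — suppresses: (-1, 3)
  layer 6 (recharge) idle — unchanged: (-1, 3)
  → actuator (-1, 3)
tick 1:
  layer 0 (wander) active — direct: (-2, -3)
  layer 1 (track_target) idle — unchanged: (-2, -3)
  layer 2 (phototaxis) active — suppresses: (2, 0)
  layer 3 (escape) active — inhibits: none
  layer 4 (explore_frontier) idle — unchanged: none
  layer 5 (halt) active — suppresses: (-1, 3)
  layer 6 (recharge) active — inhibits: none
  → actuator none
tick 2:
  layer 0 (wander) idle — none
  layer 1 (track_target) active — inhibits: none
  layer 2 (phototaxis) active — suppresses: (2, 0)
  layer 3 (escape) active — inhibits: none
  layer 4 (explore_frontier) idle — unchanged: none
  layer 5 (halt) idle — unchanged: none
  layer 6 (recharge) idle — unchanged: none
  → actuator none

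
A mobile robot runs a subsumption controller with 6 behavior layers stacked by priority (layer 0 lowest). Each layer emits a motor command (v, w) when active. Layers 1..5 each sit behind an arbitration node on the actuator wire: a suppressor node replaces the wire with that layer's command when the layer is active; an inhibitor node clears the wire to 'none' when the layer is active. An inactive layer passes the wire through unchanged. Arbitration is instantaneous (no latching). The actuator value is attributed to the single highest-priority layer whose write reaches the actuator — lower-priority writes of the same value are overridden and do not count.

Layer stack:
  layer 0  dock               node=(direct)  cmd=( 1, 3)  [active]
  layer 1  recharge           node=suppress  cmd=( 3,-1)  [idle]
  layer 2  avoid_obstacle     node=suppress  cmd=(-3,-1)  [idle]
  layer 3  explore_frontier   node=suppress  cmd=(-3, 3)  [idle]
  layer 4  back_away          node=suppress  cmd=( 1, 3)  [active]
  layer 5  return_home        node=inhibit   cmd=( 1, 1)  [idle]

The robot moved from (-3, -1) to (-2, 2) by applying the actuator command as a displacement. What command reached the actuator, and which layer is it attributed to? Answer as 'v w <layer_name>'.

displacement = (-2, 2) − (-3, -1) = (1, 3)
layer 0 (dock) active — direct: (1, 3)
layer 1 (recharge) idle — unchanged: (1, 3)
layer 2 (avoid_obstacle) idle — unchanged: (1, 3)
layer 3 (explore_frontier) idle — unchanged: (1, 3)
layer 4 (back_away) active — suppresses: (1, 3)
layer 5 (return_home) idle — unchanged: (1, 3)
→ actuator (1, 3) — from layer 4 (back_away)

1 3 back_away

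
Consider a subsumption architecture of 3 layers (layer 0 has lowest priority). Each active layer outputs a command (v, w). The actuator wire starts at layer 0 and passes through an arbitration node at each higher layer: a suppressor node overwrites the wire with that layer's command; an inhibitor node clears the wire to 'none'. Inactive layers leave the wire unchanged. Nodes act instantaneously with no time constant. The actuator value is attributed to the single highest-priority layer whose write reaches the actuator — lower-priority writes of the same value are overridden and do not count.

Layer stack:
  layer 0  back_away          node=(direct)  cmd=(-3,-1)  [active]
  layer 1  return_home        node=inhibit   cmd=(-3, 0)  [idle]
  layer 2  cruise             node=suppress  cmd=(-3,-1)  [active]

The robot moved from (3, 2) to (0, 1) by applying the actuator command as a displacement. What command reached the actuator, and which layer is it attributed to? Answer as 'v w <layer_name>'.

-3 -1 cruise

displacement = (0, 1) − (3, 2) = (-3, -1)
[0] back_away on; wire := (-3, -1)
[1] return_home off; pass (-3, -1)
[2] cruise on (suppress); wire := (-3, -1)
output (-3, -1) — from layer 2 (cruise)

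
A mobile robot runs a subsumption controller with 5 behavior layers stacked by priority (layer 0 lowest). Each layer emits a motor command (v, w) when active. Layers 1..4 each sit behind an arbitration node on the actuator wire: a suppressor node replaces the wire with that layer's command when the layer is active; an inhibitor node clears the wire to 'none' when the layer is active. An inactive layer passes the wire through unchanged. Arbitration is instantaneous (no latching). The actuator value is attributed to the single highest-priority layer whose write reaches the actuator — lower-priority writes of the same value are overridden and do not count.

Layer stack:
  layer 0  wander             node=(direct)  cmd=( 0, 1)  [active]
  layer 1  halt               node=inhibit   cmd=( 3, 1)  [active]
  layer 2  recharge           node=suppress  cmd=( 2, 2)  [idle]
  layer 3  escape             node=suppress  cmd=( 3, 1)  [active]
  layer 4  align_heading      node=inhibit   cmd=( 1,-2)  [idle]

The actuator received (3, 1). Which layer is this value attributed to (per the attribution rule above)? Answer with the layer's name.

L0 wander: active, feeds wire = (0, 1)
L1 halt: active, inhibitor → wire = none
L2 recharge: idle → wire stays none
L3 escape: active, suppressor → wire = (3, 1)
L4 align_heading: idle → wire stays (3, 1)
actuator = (3, 1)
last writer: layer 3 = escape

escape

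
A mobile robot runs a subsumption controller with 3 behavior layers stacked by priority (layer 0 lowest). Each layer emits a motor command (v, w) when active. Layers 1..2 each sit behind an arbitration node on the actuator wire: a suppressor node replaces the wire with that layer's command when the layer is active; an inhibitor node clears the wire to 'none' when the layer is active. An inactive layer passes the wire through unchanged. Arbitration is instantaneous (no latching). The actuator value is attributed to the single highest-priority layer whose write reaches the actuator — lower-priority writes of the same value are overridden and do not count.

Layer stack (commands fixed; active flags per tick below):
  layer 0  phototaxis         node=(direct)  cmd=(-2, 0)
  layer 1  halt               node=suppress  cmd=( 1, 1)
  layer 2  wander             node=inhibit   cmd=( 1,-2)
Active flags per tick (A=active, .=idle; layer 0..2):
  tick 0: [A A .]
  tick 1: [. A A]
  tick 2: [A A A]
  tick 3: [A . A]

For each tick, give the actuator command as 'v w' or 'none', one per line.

tick 0:
  layer 0 (phototaxis) active — direct: (-2, 0)
  layer 1 (halt) active — suppresses: (1, 1)
  layer 2 (wander) idle — unchanged: (1, 1)
  → actuator (1, 1)
tick 1:
  layer 0 (phototaxis) idle — none
  layer 1 (halt) active — suppresses: (1, 1)
  layer 2 (wander) active — inhibits: none
  → actuator none
tick 2:
  layer 0 (phototaxis) active — direct: (-2, 0)
  layer 1 (halt) active — suppresses: (1, 1)
  layer 2 (wander) active — inhibits: none
  → actuator none
tick 3:
  layer 0 (phototaxis) active — direct: (-2, 0)
  layer 1 (halt) idle — unchanged: (-2, 0)
  layer 2 (wander) active — inhibits: none
  → actuator none

1 1
none
none
none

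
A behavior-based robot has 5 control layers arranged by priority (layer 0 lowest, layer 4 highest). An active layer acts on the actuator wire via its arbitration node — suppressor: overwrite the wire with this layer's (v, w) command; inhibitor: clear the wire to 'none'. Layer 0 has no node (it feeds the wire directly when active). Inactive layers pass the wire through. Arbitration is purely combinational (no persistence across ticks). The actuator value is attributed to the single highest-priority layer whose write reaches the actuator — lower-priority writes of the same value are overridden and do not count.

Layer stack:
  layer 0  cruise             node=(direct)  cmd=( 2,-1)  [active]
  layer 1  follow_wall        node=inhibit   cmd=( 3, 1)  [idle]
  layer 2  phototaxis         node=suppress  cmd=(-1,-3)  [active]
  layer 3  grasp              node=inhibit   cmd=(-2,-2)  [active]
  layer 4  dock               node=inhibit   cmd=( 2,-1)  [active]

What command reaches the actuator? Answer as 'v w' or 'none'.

none

layer 0 (cruise) active — direct: (2, -1)
layer 1 (follow_wall) idle — unchanged: (2, -1)
layer 2 (phototaxis) active — suppresses: (-1, -3)
layer 3 (grasp) active — inhibits: none
layer 4 (dock) active — inhibits: none
→ actuator none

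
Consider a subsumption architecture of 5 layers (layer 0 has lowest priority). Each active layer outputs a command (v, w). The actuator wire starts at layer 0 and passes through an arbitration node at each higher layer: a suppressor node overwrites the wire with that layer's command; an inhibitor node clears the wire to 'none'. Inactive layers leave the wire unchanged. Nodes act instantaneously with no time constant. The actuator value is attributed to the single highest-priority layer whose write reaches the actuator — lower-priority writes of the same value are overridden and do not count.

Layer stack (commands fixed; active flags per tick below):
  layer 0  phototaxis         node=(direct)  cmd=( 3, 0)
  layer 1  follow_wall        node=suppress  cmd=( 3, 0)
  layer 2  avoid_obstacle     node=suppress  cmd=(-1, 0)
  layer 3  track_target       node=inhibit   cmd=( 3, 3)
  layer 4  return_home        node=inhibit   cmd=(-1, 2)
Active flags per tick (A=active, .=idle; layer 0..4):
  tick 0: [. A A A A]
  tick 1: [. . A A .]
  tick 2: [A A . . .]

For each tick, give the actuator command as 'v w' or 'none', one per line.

tick 0:
  layer 0 (phototaxis) idle — none
  layer 1 (follow_wall) active — suppresses: (3, 0)
  layer 2 (avoid_obstacle) active — suppresses: (-1, 0)
  layer 3 (track_target) active — inhibits: none
  layer 4 (return_home) active — inhibits: none
  → actuator none
tick 1:
  layer 0 (phototaxis) idle — none
  layer 1 (follow_wall) idle — unchanged: none
  layer 2 (avoid_obstacle) active — suppresses: (-1, 0)
  layer 3 (track_target) active — inhibits: none
  layer 4 (return_home) idle — unchanged: none
  → actuator none
tick 2:
  layer 0 (phototaxis) active — direct: (3, 0)
  layer 1 (follow_wall) active — suppresses: (3, 0)
  layer 2 (avoid_obstacle) idle — unchanged: (3, 0)
  layer 3 (track_target) idle — unchanged: (3, 0)
  layer 4 (return_home) idle — unchanged: (3, 0)
  → actuator (3, 0)

none
none
3 0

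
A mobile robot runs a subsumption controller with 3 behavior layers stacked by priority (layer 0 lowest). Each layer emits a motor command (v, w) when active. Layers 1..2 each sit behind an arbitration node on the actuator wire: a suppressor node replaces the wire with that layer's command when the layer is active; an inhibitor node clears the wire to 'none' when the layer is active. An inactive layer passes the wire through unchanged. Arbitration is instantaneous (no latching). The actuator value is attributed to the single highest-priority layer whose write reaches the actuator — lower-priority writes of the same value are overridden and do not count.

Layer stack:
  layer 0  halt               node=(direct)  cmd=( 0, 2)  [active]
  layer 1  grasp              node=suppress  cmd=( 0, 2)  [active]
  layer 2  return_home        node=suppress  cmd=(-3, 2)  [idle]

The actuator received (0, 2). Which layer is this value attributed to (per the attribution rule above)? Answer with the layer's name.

grasp

[0] halt on; wire := (0, 2)
[1] grasp on (suppress); wire := (0, 2)
[2] return_home off; pass (0, 2)
output (0, 2)
last writer: layer 1 = grasp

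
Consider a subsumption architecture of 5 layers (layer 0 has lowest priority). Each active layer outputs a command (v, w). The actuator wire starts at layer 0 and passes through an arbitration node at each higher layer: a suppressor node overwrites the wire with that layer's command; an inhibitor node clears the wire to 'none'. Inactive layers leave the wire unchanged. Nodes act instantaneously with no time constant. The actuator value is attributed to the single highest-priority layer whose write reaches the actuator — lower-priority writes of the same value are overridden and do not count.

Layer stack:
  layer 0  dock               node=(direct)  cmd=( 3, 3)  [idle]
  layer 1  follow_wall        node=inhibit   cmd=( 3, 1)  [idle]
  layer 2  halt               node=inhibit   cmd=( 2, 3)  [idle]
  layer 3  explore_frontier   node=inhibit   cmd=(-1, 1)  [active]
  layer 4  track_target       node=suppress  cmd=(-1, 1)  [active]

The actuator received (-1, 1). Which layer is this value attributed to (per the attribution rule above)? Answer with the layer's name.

layer 0 (dock) idle — none
layer 1 (follow_wall) idle — unchanged: none
layer 2 (halt) idle — unchanged: none
layer 3 (explore_frontier) active — inhibits: none
layer 4 (track_target) active — suppresses: (-1, 1)
→ actuator (-1, 1)
last writer: layer 4 = track_target

track_target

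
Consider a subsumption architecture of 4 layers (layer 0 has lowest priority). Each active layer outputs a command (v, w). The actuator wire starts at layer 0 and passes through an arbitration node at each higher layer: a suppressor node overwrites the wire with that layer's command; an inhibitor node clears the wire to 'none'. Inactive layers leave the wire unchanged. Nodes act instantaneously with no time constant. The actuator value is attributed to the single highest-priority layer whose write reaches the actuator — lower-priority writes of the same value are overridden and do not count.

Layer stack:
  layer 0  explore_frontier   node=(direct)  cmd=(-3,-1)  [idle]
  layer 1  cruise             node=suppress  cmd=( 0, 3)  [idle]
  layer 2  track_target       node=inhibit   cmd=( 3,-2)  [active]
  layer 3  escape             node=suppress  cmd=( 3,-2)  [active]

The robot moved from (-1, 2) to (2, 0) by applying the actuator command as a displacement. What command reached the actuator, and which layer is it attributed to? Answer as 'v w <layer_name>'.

3 -2 escape

displacement = (2, 0) − (-1, 2) = (3, -2)
L0 explore_frontier: idle → wire = none
L1 cruise: idle → wire stays none
L2 track_target: active, inhibitor → wire = none
L3 escape: active, suppressor → wire = (3, -2)
actuator = (3, -2) — from layer 3 (escape)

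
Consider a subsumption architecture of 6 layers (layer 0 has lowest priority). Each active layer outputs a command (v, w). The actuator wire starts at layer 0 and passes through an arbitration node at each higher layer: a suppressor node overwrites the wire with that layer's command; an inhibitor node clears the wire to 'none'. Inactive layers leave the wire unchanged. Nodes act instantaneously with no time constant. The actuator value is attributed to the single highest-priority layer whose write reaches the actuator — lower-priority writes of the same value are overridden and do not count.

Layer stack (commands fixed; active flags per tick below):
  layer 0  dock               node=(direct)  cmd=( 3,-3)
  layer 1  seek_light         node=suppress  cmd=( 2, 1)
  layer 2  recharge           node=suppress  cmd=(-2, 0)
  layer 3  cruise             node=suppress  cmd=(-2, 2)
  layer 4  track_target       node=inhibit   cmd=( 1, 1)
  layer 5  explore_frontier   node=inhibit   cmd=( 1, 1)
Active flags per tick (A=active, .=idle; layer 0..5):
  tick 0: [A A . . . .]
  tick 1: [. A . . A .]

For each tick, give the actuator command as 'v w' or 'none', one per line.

2 1
none

tick 0:
  L0 dock: active, feeds wire = (3, -3)
  L1 seek_light: active, suppressor → wire = (2, 1)
  L2 recharge: idle → wire stays (2, 1)
  L3 cruise: idle → wire stays (2, 1)
  L4 track_target: idle → wire stays (2, 1)
  L5 explore_frontier: idle → wire stays (2, 1)
  actuator = (2, 1)
tick 1:
  L0 dock: idle → wire = none
  L1 seek_light: active, suppressor → wire = (2, 1)
  L2 recharge: idle → wire stays (2, 1)
  L3 cruise: idle → wire stays (2, 1)
  L4 track_target: active, inhibitor → wire = none
  L5 explore_frontier: idle → wire stays none
  actuator = none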